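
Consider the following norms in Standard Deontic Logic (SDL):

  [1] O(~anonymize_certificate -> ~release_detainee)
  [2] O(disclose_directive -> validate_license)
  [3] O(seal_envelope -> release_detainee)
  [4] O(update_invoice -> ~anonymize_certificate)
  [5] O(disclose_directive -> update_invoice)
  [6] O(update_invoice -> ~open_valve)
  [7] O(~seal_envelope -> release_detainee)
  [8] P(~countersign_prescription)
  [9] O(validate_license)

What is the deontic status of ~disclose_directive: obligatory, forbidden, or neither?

Premises 3 and 7 are O(seal_envelope -> release_detainee) and O(~seal_envelope -> release_detainee); every ideal world satisfies seal_envelope or ~seal_envelope, so in either case release_detainee holds — hence O(release_detainee).
Premise 1, O(~anonymize_certificate -> ~release_detainee), contraposes to O(release_detainee -> anonymize_certificate); with O(release_detainee) we get O(anonymize_certificate).
The contrapositive of premise 4 (O(update_invoice -> ~anonymize_certificate)) is O(anonymize_certificate -> ~update_invoice), and O(anonymize_certificate) is already established, so O(~update_invoice).
Premise 5, O(disclose_directive -> update_invoice), contraposes to O(~update_invoice -> ~disclose_directive); with O(~update_invoice) we get O(~disclose_directive).
Premises 2, 6, 8, 9 do not contribute to this derivation.
Hence ~disclose_directive is obligatory.

Obligatory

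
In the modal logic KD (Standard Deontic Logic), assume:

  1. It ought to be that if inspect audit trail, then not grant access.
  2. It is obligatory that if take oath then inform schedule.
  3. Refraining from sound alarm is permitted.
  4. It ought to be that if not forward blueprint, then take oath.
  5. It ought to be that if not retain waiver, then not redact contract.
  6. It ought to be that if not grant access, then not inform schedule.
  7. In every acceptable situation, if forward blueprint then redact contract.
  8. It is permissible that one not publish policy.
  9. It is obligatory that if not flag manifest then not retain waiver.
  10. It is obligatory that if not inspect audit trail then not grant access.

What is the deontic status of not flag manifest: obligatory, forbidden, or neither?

Premises 10 and 1 are O(¬inspect_audit_trail → ¬grant_access) and O(inspect_audit_trail → ¬grant_access); every ideal world satisfies ¬inspect_audit_trail or inspect_audit_trail, so in either case ¬grant_access holds — hence O(¬grant_access).
Premise 6 is O(¬grant_access → ¬inform_schedule); since O(¬grant_access), deontic closure gives O(¬inform_schedule).
The contrapositive of premise 2 (O(take_oath → inform_schedule)) is O(¬inform_schedule → ¬take_oath), and O(¬inform_schedule) is already established, so O(¬take_oath).
Premise 4, O(¬forward_blueprint → take_oath), contraposes to O(¬take_oath → forward_blueprint); with O(¬take_oath) we get O(forward_blueprint).
Applying K to premise 7 (O(forward_blueprint → redact_contract)) and O(forward_blueprint) yields O(redact_contract).
Premise 5, O(¬retain_waiver → ¬redact_contract), contraposes to O(redact_contract → retain_waiver); with O(redact_contract) we get O(retain_waiver).
Premise 9 is O(¬flag_manifest → ¬retain_waiver); contrapositively O(retain_waiver → flag_manifest). Since O(retain_waiver) holds, K gives O(flag_manifest).
Premises 3, 8 do not contribute to this derivation.
Thus O(flag_manifest), which is F(¬flag_manifest): ¬flag_manifest is forbidden.

Forbidden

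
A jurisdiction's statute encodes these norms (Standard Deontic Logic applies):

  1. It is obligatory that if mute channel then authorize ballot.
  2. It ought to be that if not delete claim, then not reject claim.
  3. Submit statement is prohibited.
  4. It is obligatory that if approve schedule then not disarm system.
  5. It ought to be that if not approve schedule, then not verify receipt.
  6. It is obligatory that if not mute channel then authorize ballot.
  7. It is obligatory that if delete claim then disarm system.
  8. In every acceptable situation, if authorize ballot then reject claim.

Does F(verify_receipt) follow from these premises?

Yes

By case analysis on mute_channel: premise 1 gives O(mute_channel → authorize_ballot) and premise 6 gives O(¬mute_channel → authorize_ballot), so O(authorize_ballot) either way.
From O(authorize_ballot) and premise 8, O(authorize_ballot → reject_claim), we obtain O(reject_claim).
The contrapositive of premise 2 (O(¬delete_claim → ¬reject_claim)) is O(reject_claim → delete_claim), and O(reject_claim) is already established, so O(delete_claim).
With premise 7, O(delete_claim → disarm_system), the K-axiom yields O(disarm_system).
The contrapositive of premise 4 (O(approve_schedule → ¬disarm_system)) is O(disarm_system → ¬approve_schedule), and O(disarm_system) is already established, so O(¬approve_schedule).
Premise 5 is O(¬approve_schedule → ¬verify_receipt); since O(¬approve_schedule), deontic closure gives O(¬verify_receipt).
Premise 3 does not contribute to this derivation.
So O(¬verify_receipt) holds, i.e. F(verify_receipt). The claim follows.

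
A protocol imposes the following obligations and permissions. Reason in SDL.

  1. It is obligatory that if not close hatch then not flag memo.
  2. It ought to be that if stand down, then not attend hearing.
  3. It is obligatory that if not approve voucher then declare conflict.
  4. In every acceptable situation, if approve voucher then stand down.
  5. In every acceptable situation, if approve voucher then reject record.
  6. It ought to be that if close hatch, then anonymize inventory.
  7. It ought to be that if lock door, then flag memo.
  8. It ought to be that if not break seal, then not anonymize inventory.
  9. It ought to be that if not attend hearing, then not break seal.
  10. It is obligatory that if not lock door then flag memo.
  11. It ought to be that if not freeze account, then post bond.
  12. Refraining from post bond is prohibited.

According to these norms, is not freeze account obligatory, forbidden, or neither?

Neither

Premise 11 is O(¬freeze_account → post_bond); even if O(post_bond) held, inferring O(¬freeze_account) would be affirming the consequent — invalid.
No premise or chain of K-axiom applications forces O(¬freeze_account), and none forces O(freeze_account). So ¬freeze_account is neither obligatory nor forbidden under these norms.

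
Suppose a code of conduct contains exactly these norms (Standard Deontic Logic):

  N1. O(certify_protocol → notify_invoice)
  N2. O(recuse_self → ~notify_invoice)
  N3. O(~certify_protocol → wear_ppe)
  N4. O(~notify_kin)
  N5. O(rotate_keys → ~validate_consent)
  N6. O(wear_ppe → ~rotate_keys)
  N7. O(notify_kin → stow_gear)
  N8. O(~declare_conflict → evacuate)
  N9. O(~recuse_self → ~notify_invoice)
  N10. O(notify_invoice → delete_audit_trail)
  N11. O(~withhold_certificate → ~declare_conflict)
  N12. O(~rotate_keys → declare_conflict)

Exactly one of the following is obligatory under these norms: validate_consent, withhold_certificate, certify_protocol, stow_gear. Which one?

withhold_certificate

Premises 9 and 2 are O(~recuse_self → ~notify_invoice) and O(recuse_self → ~notify_invoice); every ideal world satisfies ~recuse_self or recuse_self, so in either case ~notify_invoice holds — hence O(~notify_invoice).
Premise 1, O(certify_protocol → notify_invoice), contraposes to O(~notify_invoice → ~certify_protocol); with O(~notify_invoice) we get O(~certify_protocol).
From O(~certify_protocol) and premise 3, O(~certify_protocol → wear_ppe), we obtain O(wear_ppe).
With premise 6, O(wear_ppe → ~rotate_keys), the K-axiom yields O(~rotate_keys).
From O(~rotate_keys) and premise 12, O(~rotate_keys → declare_conflict), we obtain O(declare_conflict).
Premise 11, O(~withhold_certificate → ~declare_conflict), contraposes to O(declare_conflict → withhold_certificate); with O(declare_conflict) we get O(withhold_certificate).
So O(withhold_certificate) holds — withhold_certificate is obligatory. None of the other listed options is made obligatory by any chain of premises.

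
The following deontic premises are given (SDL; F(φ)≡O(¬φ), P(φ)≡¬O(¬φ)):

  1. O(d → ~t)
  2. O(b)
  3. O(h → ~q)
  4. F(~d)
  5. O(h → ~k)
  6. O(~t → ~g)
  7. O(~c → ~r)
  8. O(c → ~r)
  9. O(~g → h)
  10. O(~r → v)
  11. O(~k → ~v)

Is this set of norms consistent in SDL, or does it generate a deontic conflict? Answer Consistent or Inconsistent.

Premises 7 and 8 cover both cases: O(~c → ~r) and O(c → ~r). Since ~c ∨ c is a tautology, O(~r) follows.
Premise 10 is O(~r → v); since O(~r), deontic closure gives O(v).
Premise 11, O(~k → ~v), contraposes to O(v → k); with O(v) we get O(k).
Premise 5, O(h → ~k), contraposes to O(k → ~h); with O(k) we get O(~h).
Premise 9 is O(~g → h); contrapositively O(~h → g). Since O(~h) holds, K gives O(g).
Premise 6, O(~t → ~g), contraposes to O(g → t); with O(g) we get O(t).
Premise 1 is O(d → ~t); contrapositively O(t → ~d). Since O(t) holds, K gives O(~d).
However, F(~d) at premise 4 amounts to O(d).
We now have both O(~d) and O(d) — d is simultaneously obligatory and forbidden, violating the D-axiom.

Inconsistent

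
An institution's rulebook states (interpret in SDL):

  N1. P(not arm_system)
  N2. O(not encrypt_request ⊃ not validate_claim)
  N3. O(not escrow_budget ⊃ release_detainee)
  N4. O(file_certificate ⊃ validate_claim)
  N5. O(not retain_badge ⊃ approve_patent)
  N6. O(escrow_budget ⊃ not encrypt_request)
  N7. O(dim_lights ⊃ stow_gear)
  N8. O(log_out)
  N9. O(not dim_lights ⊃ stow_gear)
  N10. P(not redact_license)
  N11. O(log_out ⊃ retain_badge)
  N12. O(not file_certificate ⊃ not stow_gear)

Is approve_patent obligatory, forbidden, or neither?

Neither

Premise 5 is O(not retain_badge ⊃ approve_patent), but O(not retain_badge) is not derivable from the premises, so it does not yield O(approve_patent).
No premise or chain of K-axiom applications forces O(approve_patent), and none forces O(not approve_patent). So approve_patent is neither obligatory nor forbidden under these norms.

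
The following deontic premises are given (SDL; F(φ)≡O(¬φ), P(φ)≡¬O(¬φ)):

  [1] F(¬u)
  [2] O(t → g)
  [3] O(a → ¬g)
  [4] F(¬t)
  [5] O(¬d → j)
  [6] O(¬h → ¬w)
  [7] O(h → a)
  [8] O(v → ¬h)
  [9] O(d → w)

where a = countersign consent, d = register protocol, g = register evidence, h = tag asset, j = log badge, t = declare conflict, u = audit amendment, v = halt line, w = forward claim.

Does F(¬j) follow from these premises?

F(¬t) at premise 4 means O(t).
From O(t) and premise 2, O(t → g), we obtain O(g).
Premise 3, O(a → ¬g), contraposes to O(g → ¬a); with O(g) we get O(¬a).
Premise 7 is O(h → a); contrapositively O(¬a → ¬h). Since O(¬a) holds, K gives O(¬h).
Premise 6 is O(¬h → ¬w); since O(¬h), deontic closure gives O(¬w).
Premise 9, O(d → w), contraposes to O(¬w → ¬d); with O(¬w) we get O(¬d).
From O(¬d) and premise 5, O(¬d → j), we obtain O(j).
Premises 1, 8 do not contribute to this derivation.
So O(j) holds, i.e. F(¬j). The claim follows.

Yes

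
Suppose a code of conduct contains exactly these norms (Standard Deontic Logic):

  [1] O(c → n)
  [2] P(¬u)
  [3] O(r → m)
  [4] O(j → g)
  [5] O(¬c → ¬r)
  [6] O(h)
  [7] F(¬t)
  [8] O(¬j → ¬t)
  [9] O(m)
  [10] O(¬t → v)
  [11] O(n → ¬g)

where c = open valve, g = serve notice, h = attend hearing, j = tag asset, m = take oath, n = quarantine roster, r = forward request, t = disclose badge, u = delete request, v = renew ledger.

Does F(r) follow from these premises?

Premise 7, F(¬t), is equivalent to O(t).
Premise 8 is O(¬j → ¬t); contrapositively O(t → j). Since O(t) holds, K gives O(j).
With premise 4, O(j → g), the K-axiom yields O(g).
The contrapositive of premise 11 (O(n → ¬g)) is O(g → ¬n), and O(g) is already established, so O(¬n).
The contrapositive of premise 1 (O(c → n)) is O(¬n → ¬c), and O(¬n) is already established, so O(¬c).
With premise 5, O(¬c → ¬r), the K-axiom yields O(¬r).
Premises 2, 3, 6, 9, 10 do not contribute to this derivation.
So O(¬r) holds, i.e. F(r). The claim follows.

Yes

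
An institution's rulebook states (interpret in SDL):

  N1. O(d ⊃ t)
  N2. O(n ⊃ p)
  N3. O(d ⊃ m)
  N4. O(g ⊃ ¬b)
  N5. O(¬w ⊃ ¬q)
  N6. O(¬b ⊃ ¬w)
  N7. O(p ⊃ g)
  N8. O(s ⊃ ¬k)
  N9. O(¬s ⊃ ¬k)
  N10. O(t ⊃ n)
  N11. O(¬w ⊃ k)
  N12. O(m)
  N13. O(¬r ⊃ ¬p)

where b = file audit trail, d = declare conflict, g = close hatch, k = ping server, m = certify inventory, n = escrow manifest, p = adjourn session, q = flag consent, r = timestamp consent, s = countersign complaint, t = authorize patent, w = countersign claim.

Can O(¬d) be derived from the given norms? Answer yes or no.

By case analysis on s: premise 8 gives O(s ⊃ ¬k) and premise 9 gives O(¬s ⊃ ¬k), so O(¬k) either way.
Premise 11, O(¬w ⊃ k), contraposes to O(¬k ⊃ w); with O(¬k) we get O(w).
Premise 6, O(¬b ⊃ ¬w), contraposes to O(w ⊃ b); with O(w) we get O(b).
Premise 4, O(g ⊃ ¬b), contraposes to O(b ⊃ ¬g); with O(b) we get O(¬g).
The contrapositive of premise 7 (O(p ⊃ g)) is O(¬g ⊃ ¬p), and O(¬g) is already established, so O(¬p).
Premise 2 is O(n ⊃ p); contrapositively O(¬p ⊃ ¬n). Since O(¬p) holds, K gives O(¬n).
The contrapositive of premise 10 (O(t ⊃ n)) is O(¬n ⊃ ¬t), and O(¬n) is already established, so O(¬t).
The contrapositive of premise 1 (O(d ⊃ t)) is O(¬t ⊃ ¬d), and O(¬t) is already established, so O(¬d).
Premises 3, 5, 12, 13 do not contribute to this derivation.
So O(¬d) follows.

Yes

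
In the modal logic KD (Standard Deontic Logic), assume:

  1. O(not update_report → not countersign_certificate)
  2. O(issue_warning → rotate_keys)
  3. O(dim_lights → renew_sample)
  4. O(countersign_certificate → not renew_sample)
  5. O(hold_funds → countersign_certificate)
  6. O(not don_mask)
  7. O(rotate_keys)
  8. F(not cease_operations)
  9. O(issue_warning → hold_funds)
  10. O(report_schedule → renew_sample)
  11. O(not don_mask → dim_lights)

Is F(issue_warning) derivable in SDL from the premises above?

Yes

Premise 6 states O(not don_mask) outright.
From O(not don_mask) and premise 11, O(not don_mask → dim_lights), we obtain O(dim_lights).
From O(dim_lights) and premise 3, O(dim_lights → renew_sample), we obtain O(renew_sample).
The contrapositive of premise 4 (O(countersign_certificate → not renew_sample)) is O(renew_sample → not countersign_certificate), and O(renew_sample) is already established, so O(not countersign_certificate).
The contrapositive of premise 5 (O(hold_funds → countersign_certificate)) is O(not countersign_certificate → not hold_funds), and O(not countersign_certificate) is already established, so O(not hold_funds).
Premise 9 is O(issue_warning → hold_funds); contrapositively O(not hold_funds → not issue_warning). Since O(not hold_funds) holds, K gives O(not issue_warning).
Premises 1, 2, 7, 8, 10 do not contribute to this derivation.
So O(not issue_warning) holds, i.e. F(issue_warning). The claim follows.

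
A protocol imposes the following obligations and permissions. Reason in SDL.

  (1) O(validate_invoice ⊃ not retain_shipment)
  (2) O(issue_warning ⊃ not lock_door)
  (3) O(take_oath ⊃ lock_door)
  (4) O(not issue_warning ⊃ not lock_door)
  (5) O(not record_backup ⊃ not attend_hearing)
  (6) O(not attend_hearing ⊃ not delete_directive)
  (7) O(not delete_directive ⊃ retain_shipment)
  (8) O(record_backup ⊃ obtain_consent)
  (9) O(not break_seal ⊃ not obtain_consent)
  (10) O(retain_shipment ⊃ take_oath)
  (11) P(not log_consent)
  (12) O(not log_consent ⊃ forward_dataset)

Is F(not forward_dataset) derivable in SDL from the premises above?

Premise 12 is O(not log_consent ⊃ forward_dataset), but O(not log_consent) is not derivable from the premises (the permission P(not log_consent) asserts only not O(log_consent), not O(not log_consent)), so it does not yield O(forward_dataset).
No other premise forces O(forward_dataset). An ideal world satisfying every premise can still have not forward_dataset true, so F(not forward_dataset) is not derivable.

No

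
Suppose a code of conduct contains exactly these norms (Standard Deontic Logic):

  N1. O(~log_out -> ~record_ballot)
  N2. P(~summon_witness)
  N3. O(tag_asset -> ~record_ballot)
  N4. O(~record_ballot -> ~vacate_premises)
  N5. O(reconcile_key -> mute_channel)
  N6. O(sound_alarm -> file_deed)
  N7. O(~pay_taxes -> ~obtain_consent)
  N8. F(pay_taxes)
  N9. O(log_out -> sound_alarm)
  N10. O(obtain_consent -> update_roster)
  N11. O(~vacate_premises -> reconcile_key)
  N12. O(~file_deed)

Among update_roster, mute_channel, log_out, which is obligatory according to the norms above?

From premise 12 we have O(~file_deed).
Premise 6 is O(sound_alarm -> file_deed); contrapositively O(~file_deed -> ~sound_alarm). Since O(~file_deed) holds, K gives O(~sound_alarm).
Premise 9, O(log_out -> sound_alarm), contraposes to O(~sound_alarm -> ~log_out); with O(~sound_alarm) we get O(~log_out).
With premise 1, O(~log_out -> ~record_ballot), the K-axiom yields O(~record_ballot).
Premise 4 is O(~record_ballot -> ~vacate_premises); since O(~record_ballot), deontic closure gives O(~vacate_premises).
From O(~vacate_premises) and premise 11, O(~vacate_premises -> reconcile_key), we obtain O(reconcile_key).
Applying K to premise 5 (O(reconcile_key -> mute_channel)) and O(reconcile_key) yields O(mute_channel).
So O(mute_channel) holds — mute_channel is obligatory. None of the other listed options is made obligatory by any chain of premises.

mute_channel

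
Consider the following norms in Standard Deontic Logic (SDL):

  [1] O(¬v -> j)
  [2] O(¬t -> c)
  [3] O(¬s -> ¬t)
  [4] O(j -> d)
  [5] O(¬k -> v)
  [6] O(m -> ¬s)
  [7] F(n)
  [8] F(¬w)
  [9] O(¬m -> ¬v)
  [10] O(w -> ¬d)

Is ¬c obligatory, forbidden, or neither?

Forbidden

Premise 8 is F(¬w), i.e. O(w).
Applying K to premise 10 (O(w -> ¬d)) and O(w) yields O(¬d).
The contrapositive of premise 4 (O(j -> d)) is O(¬d -> ¬j), and O(¬d) is already established, so O(¬j).
The contrapositive of premise 1 (O(¬v -> j)) is O(¬j -> v), and O(¬j) is already established, so O(v).
Premise 9, O(¬m -> ¬v), contraposes to O(v -> m); with O(v) we get O(m).
Applying K to premise 6 (O(m -> ¬s)) and O(m) yields O(¬s).
Premise 3 is O(¬s -> ¬t); since O(¬s), deontic closure gives O(¬t).
Premise 2 is O(¬t -> c); since O(¬t), deontic closure gives O(c).
Premises 5, 7 do not contribute to this derivation.
Thus O(c), which is F(¬c): ¬c is forbidden.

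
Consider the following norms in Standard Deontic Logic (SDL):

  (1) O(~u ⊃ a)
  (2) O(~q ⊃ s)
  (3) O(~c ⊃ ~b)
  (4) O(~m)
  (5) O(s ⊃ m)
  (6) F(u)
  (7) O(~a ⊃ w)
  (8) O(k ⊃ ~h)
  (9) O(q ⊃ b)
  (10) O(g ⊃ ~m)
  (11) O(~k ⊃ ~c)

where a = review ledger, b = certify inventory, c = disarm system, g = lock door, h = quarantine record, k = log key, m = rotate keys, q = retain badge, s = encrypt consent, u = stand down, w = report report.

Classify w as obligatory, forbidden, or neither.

Neither

Premise 7 is O(~a ⊃ w), but O(~a) is not derivable from the premises, so it does not yield O(w).
No premise or chain of K-axiom applications forces O(w), and none forces O(~w). So w is neither obligatory nor forbidden under these norms.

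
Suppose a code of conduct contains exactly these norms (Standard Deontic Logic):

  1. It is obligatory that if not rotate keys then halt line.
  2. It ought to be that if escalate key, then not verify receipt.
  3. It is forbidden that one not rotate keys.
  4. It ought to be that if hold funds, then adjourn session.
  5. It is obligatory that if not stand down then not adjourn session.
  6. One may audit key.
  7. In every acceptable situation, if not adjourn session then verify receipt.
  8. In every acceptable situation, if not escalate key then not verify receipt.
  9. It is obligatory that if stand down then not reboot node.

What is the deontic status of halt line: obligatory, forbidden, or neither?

Premise 1 is O(¬rotate_keys → halt_line), but O(¬rotate_keys) is not derivable from the premises, so it does not yield O(halt_line).
No premise or chain of K-axiom applications forces O(halt_line), and none forces O(¬halt_line). So halt_line is neither obligatory nor forbidden under these norms.

Neither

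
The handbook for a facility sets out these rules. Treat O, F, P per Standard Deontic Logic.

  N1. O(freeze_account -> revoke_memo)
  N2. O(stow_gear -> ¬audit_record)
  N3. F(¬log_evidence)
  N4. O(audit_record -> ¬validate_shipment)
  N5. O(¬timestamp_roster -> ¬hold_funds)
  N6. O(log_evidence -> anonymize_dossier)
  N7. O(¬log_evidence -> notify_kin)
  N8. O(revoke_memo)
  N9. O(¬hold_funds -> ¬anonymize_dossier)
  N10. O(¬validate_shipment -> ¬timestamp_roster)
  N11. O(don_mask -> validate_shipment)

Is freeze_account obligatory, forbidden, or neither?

Premise 1 is O(freeze_account -> revoke_memo); even if O(revoke_memo) held, inferring O(freeze_account) would be affirming the consequent — invalid.
No premise or chain of K-axiom applications forces O(freeze_account), and none forces O(¬freeze_account). So freeze_account is neither obligatory nor forbidden under these norms.

Neither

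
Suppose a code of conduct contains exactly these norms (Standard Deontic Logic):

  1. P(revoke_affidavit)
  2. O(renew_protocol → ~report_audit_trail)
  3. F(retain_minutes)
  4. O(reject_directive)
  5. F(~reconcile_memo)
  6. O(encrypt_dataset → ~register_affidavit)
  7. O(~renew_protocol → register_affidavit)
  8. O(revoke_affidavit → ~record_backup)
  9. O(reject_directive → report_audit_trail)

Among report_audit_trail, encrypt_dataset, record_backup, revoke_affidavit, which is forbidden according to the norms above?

From premise 4 we have O(reject_directive).
From O(reject_directive) and premise 9, O(reject_directive → report_audit_trail), we obtain O(report_audit_trail).
The contrapositive of premise 2 (O(renew_protocol → ~report_audit_trail)) is O(report_audit_trail → ~renew_protocol), and O(report_audit_trail) is already established, so O(~renew_protocol).
Premise 7 is O(~renew_protocol → register_affidavit); since O(~renew_protocol), deontic closure gives O(register_affidavit).
Premise 6 is O(encrypt_dataset → ~register_affidavit); contrapositively O(register_affidavit → ~encrypt_dataset). Since O(register_affidavit) holds, K gives O(~encrypt_dataset).
So O(~encrypt_dataset) holds, i.e. encrypt_dataset is forbidden. None of the other listed options is forbidden under the premises.

encrypt_dataset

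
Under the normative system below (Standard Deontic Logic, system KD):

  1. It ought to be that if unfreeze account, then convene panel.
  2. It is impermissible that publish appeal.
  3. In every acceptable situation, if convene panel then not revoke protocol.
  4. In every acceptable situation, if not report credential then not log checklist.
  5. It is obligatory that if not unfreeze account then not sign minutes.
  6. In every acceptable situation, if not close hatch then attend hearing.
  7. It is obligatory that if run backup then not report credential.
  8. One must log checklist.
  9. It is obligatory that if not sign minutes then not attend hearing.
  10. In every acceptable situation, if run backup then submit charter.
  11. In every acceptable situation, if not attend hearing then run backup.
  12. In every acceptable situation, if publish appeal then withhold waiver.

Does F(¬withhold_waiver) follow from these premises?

Premise 12 is O(publish_appeal → withhold_waiver), but O(publish_appeal) is not derivable from the premises, so it does not yield O(withhold_waiver).
No other premise forces O(withhold_waiver). An ideal world satisfying every premise can still have ¬withhold_waiver true, so F(¬withhold_waiver) is not derivable.

No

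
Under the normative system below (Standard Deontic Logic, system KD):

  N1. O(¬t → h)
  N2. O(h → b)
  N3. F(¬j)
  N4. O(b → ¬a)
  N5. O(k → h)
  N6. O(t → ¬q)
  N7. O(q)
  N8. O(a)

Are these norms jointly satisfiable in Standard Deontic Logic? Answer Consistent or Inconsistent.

Premise 7 gives O(q).
Premise 6, O(t → ¬q), contraposes to O(q → ¬t); with O(q) we get O(¬t).
Applying K to premise 1 (O(¬t → h)) and O(¬t) yields O(h).
Premise 2 is O(h → b); since O(h), deontic closure gives O(b).
Applying K to premise 4 (O(b → ¬a)) and O(b) yields O(¬a).
But premise 8 directly asserts O(a).
We now have both O(¬a) and O(a) — a is simultaneously obligatory and forbidden, violating the D-axiom.

Inconsistent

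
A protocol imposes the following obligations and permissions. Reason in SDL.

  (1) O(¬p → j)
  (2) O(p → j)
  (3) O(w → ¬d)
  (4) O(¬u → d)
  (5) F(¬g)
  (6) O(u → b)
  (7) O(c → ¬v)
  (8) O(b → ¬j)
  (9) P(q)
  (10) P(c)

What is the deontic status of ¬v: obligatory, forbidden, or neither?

Neither

Premise 7 is O(c → ¬v), but O(c) is not derivable from the premises (the permission P(c) asserts only ¬O(¬c), not O(c)), so it does not yield O(¬v).
No premise or chain of K-axiom applications forces O(¬v), and none forces O(v). So ¬v is neither obligatory nor forbidden under these norms.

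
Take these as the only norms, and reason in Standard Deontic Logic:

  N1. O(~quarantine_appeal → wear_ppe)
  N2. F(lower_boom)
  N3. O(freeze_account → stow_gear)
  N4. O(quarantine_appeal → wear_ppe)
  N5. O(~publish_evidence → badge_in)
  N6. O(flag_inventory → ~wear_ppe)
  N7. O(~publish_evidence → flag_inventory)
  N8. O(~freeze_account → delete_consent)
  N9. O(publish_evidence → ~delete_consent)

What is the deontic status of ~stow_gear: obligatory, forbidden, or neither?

Forbidden

Premises 1 and 4 are O(~quarantine_appeal → wear_ppe) and O(quarantine_appeal → wear_ppe); every ideal world satisfies ~quarantine_appeal or quarantine_appeal, so in either case wear_ppe holds — hence O(wear_ppe).
The contrapositive of premise 6 (O(flag_inventory → ~wear_ppe)) is O(wear_ppe → ~flag_inventory), and O(wear_ppe) is already established, so O(~flag_inventory).
Premise 7 is O(~publish_evidence → flag_inventory); contrapositively O(~flag_inventory → publish_evidence). Since O(~flag_inventory) holds, K gives O(publish_evidence).
With premise 9, O(publish_evidence → ~delete_consent), the K-axiom yields O(~delete_consent).
Premise 8, O(~freeze_account → delete_consent), contraposes to O(~delete_consent → freeze_account); with O(~delete_consent) we get O(freeze_account).
From O(freeze_account) and premise 3, O(freeze_account → stow_gear), we obtain O(stow_gear).
Premises 2, 5 do not contribute to this derivation.
Thus O(stow_gear), which is F(~stow_gear): ~stow_gear is forbidden.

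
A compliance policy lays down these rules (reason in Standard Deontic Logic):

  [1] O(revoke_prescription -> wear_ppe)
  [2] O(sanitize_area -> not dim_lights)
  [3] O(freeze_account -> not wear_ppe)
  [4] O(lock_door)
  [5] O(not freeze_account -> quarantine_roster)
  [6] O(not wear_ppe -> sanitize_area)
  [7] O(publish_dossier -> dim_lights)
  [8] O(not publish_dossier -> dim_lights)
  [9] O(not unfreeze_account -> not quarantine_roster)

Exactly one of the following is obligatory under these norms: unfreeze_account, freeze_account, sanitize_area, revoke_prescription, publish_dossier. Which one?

unfreeze_account

By case analysis on publish_dossier: premise 7 gives O(publish_dossier -> dim_lights) and premise 8 gives O(not publish_dossier -> dim_lights), so O(dim_lights) either way.
Premise 2 is O(sanitize_area -> not dim_lights); contrapositively O(dim_lights -> not sanitize_area). Since O(dim_lights) holds, K gives O(not sanitize_area).
Premise 6, O(not wear_ppe -> sanitize_area), contraposes to O(not sanitize_area -> wear_ppe); with O(not sanitize_area) we get O(wear_ppe).
Premise 3, O(freeze_account -> not wear_ppe), contraposes to O(wear_ppe -> not freeze_account); with O(wear_ppe) we get O(not freeze_account).
Premise 5 is O(not freeze_account -> quarantine_roster); since O(not freeze_account), deontic closure gives O(quarantine_roster).
Premise 9, O(not unfreeze_account -> not quarantine_roster), contraposes to O(quarantine_roster -> unfreeze_account); with O(quarantine_roster) we get O(unfreeze_account).
So O(unfreeze_account) holds — unfreeze_account is obligatory. None of the other listed options is made obligatory by any chain of premises.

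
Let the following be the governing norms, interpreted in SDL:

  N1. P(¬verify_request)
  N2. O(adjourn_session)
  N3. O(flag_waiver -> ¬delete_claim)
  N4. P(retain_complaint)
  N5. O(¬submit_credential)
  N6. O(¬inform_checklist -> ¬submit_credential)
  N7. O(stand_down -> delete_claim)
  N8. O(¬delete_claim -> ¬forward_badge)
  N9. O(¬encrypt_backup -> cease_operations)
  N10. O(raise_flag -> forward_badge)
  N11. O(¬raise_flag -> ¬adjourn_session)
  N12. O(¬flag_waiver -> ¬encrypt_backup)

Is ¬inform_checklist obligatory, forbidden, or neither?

Neither

Premise 6 is O(¬inform_checklist -> ¬submit_credential); even if O(¬submit_credential) held, inferring O(¬inform_checklist) would be affirming the consequent — invalid.
No premise or chain of K-axiom applications forces O(¬inform_checklist), and none forces O(inform_checklist). So ¬inform_checklist is neither obligatory nor forbidden under these norms.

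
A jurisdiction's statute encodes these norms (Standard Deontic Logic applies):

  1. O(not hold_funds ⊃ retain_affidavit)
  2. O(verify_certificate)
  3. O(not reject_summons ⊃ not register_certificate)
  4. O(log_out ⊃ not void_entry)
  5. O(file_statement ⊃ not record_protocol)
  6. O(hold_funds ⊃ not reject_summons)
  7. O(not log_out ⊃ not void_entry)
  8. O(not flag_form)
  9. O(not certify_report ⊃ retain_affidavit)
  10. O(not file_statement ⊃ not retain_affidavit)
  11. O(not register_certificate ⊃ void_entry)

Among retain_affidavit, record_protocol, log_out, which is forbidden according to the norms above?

record_protocol

By case analysis on not log_out: premise 7 gives O(not log_out ⊃ not void_entry) and premise 4 gives O(log_out ⊃ not void_entry), so O(not void_entry) either way.
Premise 11, O(not register_certificate ⊃ void_entry), contraposes to O(not void_entry ⊃ register_certificate); with O(not void_entry) we get O(register_certificate).
The contrapositive of premise 3 (O(not reject_summons ⊃ not register_certificate)) is O(register_certificate ⊃ reject_summons), and O(register_certificate) is already established, so O(reject_summons).
The contrapositive of premise 6 (O(hold_funds ⊃ not reject_summons)) is O(reject_summons ⊃ not hold_funds), and O(reject_summons) is already established, so O(not hold_funds).
With premise 1, O(not hold_funds ⊃ retain_affidavit), the K-axiom yields O(retain_affidavit).
The contrapositive of premise 10 (O(not file_statement ⊃ not retain_affidavit)) is O(retain_affidavit ⊃ file_statement), and O(retain_affidavit) is already established, so O(file_statement).
Premise 5 is O(file_statement ⊃ not record_protocol); since O(file_statement), deontic closure gives O(not record_protocol).
So O(not record_protocol) holds, i.e. record_protocol is forbidden. None of the other listed options is forbidden under the premises.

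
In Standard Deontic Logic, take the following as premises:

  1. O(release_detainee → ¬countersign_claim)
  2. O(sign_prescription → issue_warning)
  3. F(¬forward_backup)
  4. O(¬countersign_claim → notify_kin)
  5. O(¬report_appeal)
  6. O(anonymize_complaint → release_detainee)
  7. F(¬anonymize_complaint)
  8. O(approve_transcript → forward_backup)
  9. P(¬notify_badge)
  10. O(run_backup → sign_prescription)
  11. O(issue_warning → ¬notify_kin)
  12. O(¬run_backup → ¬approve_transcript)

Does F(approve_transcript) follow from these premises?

Yes

Premise 7 is F(¬anonymize_complaint), i.e. O(anonymize_complaint).
From O(anonymize_complaint) and premise 6, O(anonymize_complaint → release_detainee), we obtain O(release_detainee).
Premise 1 is O(release_detainee → ¬countersign_claim); since O(release_detainee), deontic closure gives O(¬countersign_claim).
With premise 4, O(¬countersign_claim → notify_kin), the K-axiom yields O(notify_kin).
The contrapositive of premise 11 (O(issue_warning → ¬notify_kin)) is O(notify_kin → ¬issue_warning), and O(notify_kin) is already established, so O(¬issue_warning).
The contrapositive of premise 2 (O(sign_prescription → issue_warning)) is O(¬issue_warning → ¬sign_prescription), and O(¬issue_warning) is already established, so O(¬sign_prescription).
Premise 10, O(run_backup → sign_prescription), contraposes to O(¬sign_prescription → ¬run_backup); with O(¬sign_prescription) we get O(¬run_backup).
With premise 12, O(¬run_backup → ¬approve_transcript), the K-axiom yields O(¬approve_transcript).
Premises 3, 5, 8, 9 do not contribute to this derivation.
So O(¬approve_transcript) holds, i.e. F(approve_transcript). The claim follows.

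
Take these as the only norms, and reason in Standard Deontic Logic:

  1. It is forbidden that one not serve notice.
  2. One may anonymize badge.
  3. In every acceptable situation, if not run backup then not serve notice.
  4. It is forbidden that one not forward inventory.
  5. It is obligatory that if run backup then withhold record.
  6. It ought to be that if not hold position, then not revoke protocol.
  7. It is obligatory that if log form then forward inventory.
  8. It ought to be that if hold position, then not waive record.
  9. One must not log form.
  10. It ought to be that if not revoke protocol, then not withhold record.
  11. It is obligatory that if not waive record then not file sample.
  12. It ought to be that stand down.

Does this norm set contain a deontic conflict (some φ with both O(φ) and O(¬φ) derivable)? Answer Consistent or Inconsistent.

Consistent

Premise 7 is O(log_form → forward_inventory); even if O(forward_inventory) held, inferring O(log_form) would be affirming the consequent — invalid.
So O(log_form) is not derivable, and the apparent clash with O(¬log_form) does not arise.
A world satisfying every obligation exists (e.g. anonymize_badge=false, file_sample=false, forward_inventory=true, hold_position=true, log_form=false, revoke_protocol=true, run_backup=true, serve_notice=true, stand_down=true, waive_record=false, withhold_record=true); no atom is both obligatory and forbidden, so the set is consistent.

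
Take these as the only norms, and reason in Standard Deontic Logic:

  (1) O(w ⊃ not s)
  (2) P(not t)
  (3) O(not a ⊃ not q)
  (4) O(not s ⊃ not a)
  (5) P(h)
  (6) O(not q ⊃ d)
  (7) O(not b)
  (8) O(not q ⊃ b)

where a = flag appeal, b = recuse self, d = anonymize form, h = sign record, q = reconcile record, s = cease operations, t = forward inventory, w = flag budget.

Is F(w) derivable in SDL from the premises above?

Yes

Premise 7 gives O(not b).
Premise 8 is O(not q ⊃ b); contrapositively O(not b ⊃ q). Since O(not b) holds, K gives O(q).
Premise 3 is O(not a ⊃ not q); contrapositively O(q ⊃ a). Since O(q) holds, K gives O(a).
The contrapositive of premise 4 (O(not s ⊃ not a)) is O(a ⊃ s), and O(a) is already established, so O(s).
Premise 1, O(w ⊃ not s), contraposes to O(s ⊃ not w); with O(s) we get O(not w).
Premises 2, 5, 6 do not contribute to this derivation.
So O(not w) holds, i.e. F(w). The claim follows.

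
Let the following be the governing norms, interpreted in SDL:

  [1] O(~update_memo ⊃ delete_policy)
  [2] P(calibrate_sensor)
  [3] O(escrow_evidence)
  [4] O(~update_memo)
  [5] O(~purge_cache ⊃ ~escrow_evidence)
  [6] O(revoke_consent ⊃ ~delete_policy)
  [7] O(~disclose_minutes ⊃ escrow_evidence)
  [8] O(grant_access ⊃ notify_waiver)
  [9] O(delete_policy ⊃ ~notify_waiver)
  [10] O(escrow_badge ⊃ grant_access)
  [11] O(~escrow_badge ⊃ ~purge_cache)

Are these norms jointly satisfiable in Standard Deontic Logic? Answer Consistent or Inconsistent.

From premise 3 we have O(escrow_evidence).
Premise 5 is O(~purge_cache ⊃ ~escrow_evidence); contrapositively O(escrow_evidence ⊃ purge_cache). Since O(escrow_evidence) holds, K gives O(purge_cache).
The contrapositive of premise 11 (O(~escrow_badge ⊃ ~purge_cache)) is O(purge_cache ⊃ escrow_badge), and O(purge_cache) is already established, so O(escrow_badge).
From O(escrow_badge) and premise 10, O(escrow_badge ⊃ grant_access), we obtain O(grant_access).
Applying K to premise 8 (O(grant_access ⊃ notify_waiver)) and O(grant_access) yields O(notify_waiver).
Premise 9 is O(delete_policy ⊃ ~notify_waiver); contrapositively O(notify_waiver ⊃ ~delete_policy). Since O(notify_waiver) holds, K gives O(~delete_policy).
The contrapositive of premise 1 (O(~update_memo ⊃ delete_policy)) is O(~delete_policy ⊃ update_memo), and O(~delete_policy) is already established, so O(update_memo).
But premise 4 directly asserts O(~update_memo).
We now have both O(update_memo) and O(~update_memo) — update_memo is simultaneously obligatory and forbidden, violating the D-axiom.

Inconsistent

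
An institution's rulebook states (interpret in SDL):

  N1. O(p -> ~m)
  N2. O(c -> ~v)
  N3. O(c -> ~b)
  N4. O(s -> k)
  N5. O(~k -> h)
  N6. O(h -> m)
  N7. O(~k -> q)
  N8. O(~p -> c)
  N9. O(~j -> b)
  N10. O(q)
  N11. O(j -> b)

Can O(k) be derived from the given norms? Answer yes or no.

Yes

Premises 11 and 9 are O(j -> b) and O(~j -> b); every ideal world satisfies j or ~j, so in either case b holds — hence O(b).
The contrapositive of premise 3 (O(c -> ~b)) is O(b -> ~c), and O(b) is already established, so O(~c).
Premise 8, O(~p -> c), contraposes to O(~c -> p); with O(~c) we get O(p).
With premise 1, O(p -> ~m), the K-axiom yields O(~m).
The contrapositive of premise 6 (O(h -> m)) is O(~m -> ~h), and O(~m) is already established, so O(~h).
Premise 5, O(~k -> h), contraposes to O(~h -> k); with O(~h) we get O(k).
Premises 2, 4, 7, 10 do not contribute to this derivation.
So O(k) follows.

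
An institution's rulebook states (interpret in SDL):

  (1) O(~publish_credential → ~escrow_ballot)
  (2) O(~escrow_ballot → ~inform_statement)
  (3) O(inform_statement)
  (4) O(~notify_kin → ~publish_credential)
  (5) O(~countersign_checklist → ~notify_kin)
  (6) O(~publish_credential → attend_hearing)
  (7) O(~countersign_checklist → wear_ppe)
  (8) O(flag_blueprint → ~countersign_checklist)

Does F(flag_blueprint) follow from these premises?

Yes

Premise 3 gives O(inform_statement).
Premise 2, O(~escrow_ballot → ~inform_statement), contraposes to O(inform_statement → escrow_ballot); with O(inform_statement) we get O(escrow_ballot).
Premise 1 is O(~publish_credential → ~escrow_ballot); contrapositively O(escrow_ballot → publish_credential). Since O(escrow_ballot) holds, K gives O(publish_credential).
The contrapositive of premise 4 (O(~notify_kin → ~publish_credential)) is O(publish_credential → notify_kin), and O(publish_credential) is already established, so O(notify_kin).
Premise 5, O(~countersign_checklist → ~notify_kin), contraposes to O(notify_kin → countersign_checklist); with O(notify_kin) we get O(countersign_checklist).
Premise 8, O(flag_blueprint → ~countersign_checklist), contraposes to O(countersign_checklist → ~flag_blueprint); with O(countersign_checklist) we get O(~flag_blueprint).
Premises 6, 7 do not contribute to this derivation.
So O(~flag_blueprint) holds, i.e. F(flag_blueprint). The claim follows.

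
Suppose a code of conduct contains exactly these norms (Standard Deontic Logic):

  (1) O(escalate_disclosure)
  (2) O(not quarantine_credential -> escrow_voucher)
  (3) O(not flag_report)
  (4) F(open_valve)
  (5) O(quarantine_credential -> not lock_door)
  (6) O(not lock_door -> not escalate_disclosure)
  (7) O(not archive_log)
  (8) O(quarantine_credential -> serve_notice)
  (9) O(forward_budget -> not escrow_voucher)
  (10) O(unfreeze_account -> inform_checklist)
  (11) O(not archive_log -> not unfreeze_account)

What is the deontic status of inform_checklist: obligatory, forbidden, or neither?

Premise 10 is O(unfreeze_account -> inform_checklist), but O(unfreeze_account) is not derivable from the premises, so it does not yield O(inform_checklist).
No premise or chain of K-axiom applications forces O(inform_checklist), and none forces O(not inform_checklist). So inform_checklist is neither obligatory nor forbidden under these norms.

Neither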